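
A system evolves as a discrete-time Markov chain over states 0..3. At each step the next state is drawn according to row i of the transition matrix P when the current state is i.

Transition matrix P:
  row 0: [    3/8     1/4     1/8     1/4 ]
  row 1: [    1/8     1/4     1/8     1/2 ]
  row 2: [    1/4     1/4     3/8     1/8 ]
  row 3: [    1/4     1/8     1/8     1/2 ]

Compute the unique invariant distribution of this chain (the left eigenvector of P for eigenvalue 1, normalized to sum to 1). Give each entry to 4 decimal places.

Balance equations π_j = Σ_i π_i·P[i][j]:
  π_0 = 3/8·π_0 + 1/8·π_1 + 1/4·π_2 + 1/4·π_3
  π_1 = 1/4·π_0 + 1/4·π_1 + 1/4·π_2 + 1/8·π_3
  π_2 = 1/8·π_0 + 1/8·π_1 + 3/8·π_2 + 1/8·π_3
  normalize: π_0 + π_1 + π_2 + π_3 = 1
Solving the linear system gives exactly π = [77/300, 61/300, 1/6, 28/75].

π = [0.2567, 0.2033, 0.1667, 0.3733]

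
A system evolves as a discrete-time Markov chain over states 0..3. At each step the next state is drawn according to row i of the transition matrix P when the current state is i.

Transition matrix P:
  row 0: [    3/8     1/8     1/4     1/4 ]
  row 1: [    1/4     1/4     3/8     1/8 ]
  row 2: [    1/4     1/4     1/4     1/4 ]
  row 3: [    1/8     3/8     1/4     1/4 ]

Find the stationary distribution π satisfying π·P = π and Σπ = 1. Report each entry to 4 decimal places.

π = [0.2544, 0.2456, 0.2807, 0.2193]

Balance equations π_j = Σ_i π_i·P[i][j]:
  π_0 = 3/8·π_0 + 1/4·π_1 + 1/4·π_2 + 1/8·π_3
  π_1 = 1/8·π_0 + 1/4·π_1 + 1/4·π_2 + 3/8·π_3
  π_2 = 1/4·π_0 + 3/8·π_1 + 1/4·π_2 + 1/4·π_3
  normalize: π_0 + π_1 + π_2 + π_3 = 1
Solving the linear system gives exactly π = [29/114, 14/57, 16/57, 25/114].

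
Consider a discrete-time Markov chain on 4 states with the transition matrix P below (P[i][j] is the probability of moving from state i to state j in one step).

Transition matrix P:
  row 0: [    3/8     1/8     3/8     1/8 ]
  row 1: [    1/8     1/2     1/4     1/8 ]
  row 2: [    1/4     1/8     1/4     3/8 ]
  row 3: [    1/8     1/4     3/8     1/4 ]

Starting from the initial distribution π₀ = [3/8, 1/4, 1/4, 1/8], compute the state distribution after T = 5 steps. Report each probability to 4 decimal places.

t=0: π = [0.3750, 0.2500, 0.2500, 0.1250]
t=1: π = [0.2500, 0.2344, 0.3125, 0.2031]
t=2: π = [0.2266, 0.2383, 0.3066, 0.2285]
t=3: π = [0.2200, 0.2429, 0.3069, 0.2302]
t=4: π = [0.2184, 0.2449, 0.3063, 0.2305]
t=5: π = [0.2179, 0.2456, 0.3061, 0.2304]

π = [0.2179, 0.2456, 0.3061, 0.2304]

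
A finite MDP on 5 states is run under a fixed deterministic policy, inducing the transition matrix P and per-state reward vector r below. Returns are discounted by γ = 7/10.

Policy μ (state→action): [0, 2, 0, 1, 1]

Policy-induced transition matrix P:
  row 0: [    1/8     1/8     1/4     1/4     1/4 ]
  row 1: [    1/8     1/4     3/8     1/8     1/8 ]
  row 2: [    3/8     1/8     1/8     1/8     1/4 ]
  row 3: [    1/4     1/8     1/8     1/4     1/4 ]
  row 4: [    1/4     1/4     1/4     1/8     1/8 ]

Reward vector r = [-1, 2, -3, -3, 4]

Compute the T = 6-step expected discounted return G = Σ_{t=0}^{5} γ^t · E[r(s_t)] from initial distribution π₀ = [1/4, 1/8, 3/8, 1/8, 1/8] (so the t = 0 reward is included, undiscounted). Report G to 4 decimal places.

G = -1.4607

t=0: π = [0.2500, 0.1250, 0.3750, 0.1250, 0.1250], E[r] = -1.0000, γ^t·E[r] = -1.000000, running G = -1.000000
t=1: π = [0.2500, 0.1563, 0.2031, 0.1719, 0.2188], E[r] = -0.1875, γ^t·E[r] = -0.131250, running G = -1.131250
t=2: π = [0.2246, 0.1719, 0.2227, 0.1777, 0.2031], E[r] = -0.2695, γ^t·E[r] = -0.132070, running G = -1.263320
t=3: π = [0.2283, 0.1719, 0.2214, 0.1753, 0.2031], E[r] = -0.2622, γ^t·E[r] = -0.089937, running G = -1.353257
t=4: π = [0.2277, 0.1719, 0.2219, 0.1754, 0.2031], E[r] = -0.2634, γ^t·E[r] = -0.063249, running G = -1.416506
t=5: π = [0.2278, 0.1719, 0.2218, 0.1754, 0.2031], E[r] = -0.2632, γ^t·E[r] = -0.044229, running G = -1.460736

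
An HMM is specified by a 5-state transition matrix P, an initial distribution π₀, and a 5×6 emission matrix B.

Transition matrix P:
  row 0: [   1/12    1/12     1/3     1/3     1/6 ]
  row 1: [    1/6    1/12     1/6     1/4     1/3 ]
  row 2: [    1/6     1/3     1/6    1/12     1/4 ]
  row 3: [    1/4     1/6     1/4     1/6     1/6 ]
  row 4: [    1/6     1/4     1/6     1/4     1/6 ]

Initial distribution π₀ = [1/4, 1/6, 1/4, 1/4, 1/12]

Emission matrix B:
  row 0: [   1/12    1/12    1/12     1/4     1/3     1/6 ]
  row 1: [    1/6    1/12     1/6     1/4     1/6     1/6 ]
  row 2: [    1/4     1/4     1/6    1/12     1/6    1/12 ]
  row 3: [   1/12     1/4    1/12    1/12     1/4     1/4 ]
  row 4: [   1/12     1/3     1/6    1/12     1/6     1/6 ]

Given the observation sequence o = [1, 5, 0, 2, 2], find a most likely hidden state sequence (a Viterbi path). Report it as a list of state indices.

t=0: δ = [2.083e-02, 1.389e-02, 6.250e-02, 6.250e-02, 2.778e-02]  (obs o_0=1)
t=1: δ = [2.604e-03, 3.472e-03, 1.302e-03, 2.604e-03, 2.604e-03]  ψ = [3, 2, 3, 3, 2]  (obs o_1=5)
t=2: δ = [5.425e-05, 1.085e-04, 2.170e-04, 7.234e-05, 9.645e-05]  ψ = [3, 4, 0, 0, 1]  (obs o_2=0)
t=3: δ = [3.014e-06, 1.206e-05, 6.028e-06, 2.261e-06, 9.042e-06]  ψ = [2, 2, 2, 1, 2]  (obs o_3=2)
t=4: δ = [1.674e-07, 3.768e-07, 3.349e-07, 2.512e-07, 6.698e-07]  ψ = [1, 4, 1, 1, 1]  (obs o_4=2)
backtrack: best end state = 4; path = [3, 0, 2, 1, 4]

path = [3, 0, 2, 1, 4]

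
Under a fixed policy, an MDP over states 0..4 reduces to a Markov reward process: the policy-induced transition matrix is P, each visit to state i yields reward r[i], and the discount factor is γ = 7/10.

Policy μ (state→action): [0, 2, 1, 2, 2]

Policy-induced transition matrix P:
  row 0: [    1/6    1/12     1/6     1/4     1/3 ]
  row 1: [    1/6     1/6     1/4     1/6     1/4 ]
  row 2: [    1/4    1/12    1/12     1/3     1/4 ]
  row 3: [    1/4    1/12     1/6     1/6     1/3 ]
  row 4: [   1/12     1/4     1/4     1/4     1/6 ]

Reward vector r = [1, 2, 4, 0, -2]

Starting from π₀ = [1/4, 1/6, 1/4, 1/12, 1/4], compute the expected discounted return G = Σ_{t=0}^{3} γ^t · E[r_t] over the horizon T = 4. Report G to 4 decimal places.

G = 2.1023

t=0: π = [0.2500, 0.1667, 0.2500, 0.0833, 0.2500], E[r] = 1.0833, γ^t·E[r] = 1.083333, running G = 1.083333
t=1: π = [0.1736, 0.1389, 0.1806, 0.2500, 0.2569], E[r] = 0.6597, γ^t·E[r] = 0.461806, running G = 1.545139
t=2: π = [0.1811, 0.1377, 0.1846, 0.2326, 0.2639], E[r] = 0.6672, γ^t·E[r] = 0.326950, running G = 1.872089
t=3: π = [0.1794, 0.1388, 0.1848, 0.2345, 0.2625], E[r] = 0.6711, γ^t·E[r] = 0.230172, running G = 2.102261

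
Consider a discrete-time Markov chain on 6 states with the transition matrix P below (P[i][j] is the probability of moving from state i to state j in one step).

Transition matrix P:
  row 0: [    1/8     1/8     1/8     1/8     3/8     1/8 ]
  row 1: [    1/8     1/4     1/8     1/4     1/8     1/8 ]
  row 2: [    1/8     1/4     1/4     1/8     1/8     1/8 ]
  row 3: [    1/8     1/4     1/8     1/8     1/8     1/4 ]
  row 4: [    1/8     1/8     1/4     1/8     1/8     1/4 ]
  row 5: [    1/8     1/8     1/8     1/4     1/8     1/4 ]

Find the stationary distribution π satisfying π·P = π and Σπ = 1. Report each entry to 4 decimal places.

Balance equations π_j = Σ_i π_i·P[i][j]:
  π_0 = 1/8·π_0 + 1/8·π_1 + 1/8·π_2 + 1/8·π_3 + 1/8·π_4 + 1/8·π_5
  π_1 = 1/8·π_0 + 1/4·π_1 + 1/4·π_2 + 1/4·π_3 + 1/8·π_4 + 1/8·π_5
  π_2 = 1/8·π_0 + 1/8·π_1 + 1/4·π_2 + 1/8·π_3 + 1/4·π_4 + 1/8·π_5
  π_3 = 1/8·π_0 + 1/4·π_1 + 1/8·π_2 + 1/8·π_3 + 1/8·π_4 + 1/4·π_5
  π_4 = 3/8·π_0 + 1/8·π_1 + 1/8·π_2 + 1/8·π_3 + 1/8·π_4 + 1/8·π_5
  normalize: π_0 + π_1 + π_2 + π_3 + π_4 + π_5 = 1
Solving the linear system gives exactly π = [1/8, 899/4704, 37/224, 29/168, 5/32, 893/4704].

π = [0.1250, 0.1911, 0.1652, 0.1726, 0.1563, 0.1898]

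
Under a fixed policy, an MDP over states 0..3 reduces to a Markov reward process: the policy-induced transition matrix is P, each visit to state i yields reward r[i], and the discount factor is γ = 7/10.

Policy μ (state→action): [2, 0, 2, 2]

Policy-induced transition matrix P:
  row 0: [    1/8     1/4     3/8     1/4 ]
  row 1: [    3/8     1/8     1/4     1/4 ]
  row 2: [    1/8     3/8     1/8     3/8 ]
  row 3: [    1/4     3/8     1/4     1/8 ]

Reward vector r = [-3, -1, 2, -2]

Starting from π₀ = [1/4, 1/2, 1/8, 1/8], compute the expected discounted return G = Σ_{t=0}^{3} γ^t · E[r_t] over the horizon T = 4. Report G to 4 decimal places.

G = -2.7248

t=0: π = [0.2500, 0.5000, 0.1250, 0.1250], E[r] = -1.2500, γ^t·E[r] = -1.250000, running G = -1.250000
t=1: π = [0.2656, 0.2188, 0.2656, 0.2500], E[r] = -0.9844, γ^t·E[r] = -0.689063, running G = -1.939063
t=2: π = [0.2109, 0.2871, 0.2500, 0.2520], E[r] = -0.9238, γ^t·E[r] = -0.452676, running G = -2.391738
t=3: π = [0.2283, 0.2769, 0.2451, 0.2498], E[r] = -0.9709, γ^t·E[r] = -0.333035, running G = -2.724773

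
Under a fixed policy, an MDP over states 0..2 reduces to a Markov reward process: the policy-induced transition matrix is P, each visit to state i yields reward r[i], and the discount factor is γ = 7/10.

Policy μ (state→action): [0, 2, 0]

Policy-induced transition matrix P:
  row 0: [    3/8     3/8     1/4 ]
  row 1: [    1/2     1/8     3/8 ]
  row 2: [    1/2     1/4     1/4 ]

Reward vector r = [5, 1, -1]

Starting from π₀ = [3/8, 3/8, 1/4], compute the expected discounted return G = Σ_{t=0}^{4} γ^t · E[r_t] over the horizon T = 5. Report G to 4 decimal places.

G = 5.9249

t=0: π = [0.3750, 0.3750, 0.2500], E[r] = 2.0000, γ^t·E[r] = 2.000000, running G = 2.000000
t=1: π = [0.4531, 0.2500, 0.2969], E[r] = 2.2188, γ^t·E[r] = 1.553125, running G = 3.553125
t=2: π = [0.4434, 0.2754, 0.2813], E[r] = 2.2109, γ^t·E[r] = 1.083359, running G = 4.636484
t=3: π = [0.4446, 0.2710, 0.2844], E[r] = 2.2095, γ^t·E[r] = 0.757849, running G = 5.394333
t=4: π = [0.4444, 0.2717, 0.2839], E[r] = 2.2100, γ^t·E[r] = 0.530612, running G = 5.924945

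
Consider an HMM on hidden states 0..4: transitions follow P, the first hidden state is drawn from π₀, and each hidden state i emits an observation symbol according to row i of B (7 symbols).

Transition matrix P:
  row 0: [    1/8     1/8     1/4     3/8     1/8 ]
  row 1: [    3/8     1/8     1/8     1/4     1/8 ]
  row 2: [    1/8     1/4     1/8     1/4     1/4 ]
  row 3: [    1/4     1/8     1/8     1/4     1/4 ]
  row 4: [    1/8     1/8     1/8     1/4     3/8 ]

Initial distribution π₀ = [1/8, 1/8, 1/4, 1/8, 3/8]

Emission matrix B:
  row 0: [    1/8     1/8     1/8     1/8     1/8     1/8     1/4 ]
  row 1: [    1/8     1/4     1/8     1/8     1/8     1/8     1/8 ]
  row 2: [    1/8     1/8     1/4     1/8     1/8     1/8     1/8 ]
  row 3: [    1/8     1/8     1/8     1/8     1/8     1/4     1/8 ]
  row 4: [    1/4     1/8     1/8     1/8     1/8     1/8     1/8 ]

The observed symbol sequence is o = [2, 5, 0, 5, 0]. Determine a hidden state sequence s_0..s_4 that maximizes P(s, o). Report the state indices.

path = [2, 3, 4, 4, 4]

t=0: δ = [1.562e-02, 1.562e-02, 6.250e-02, 1.562e-02, 4.688e-02]  (obs o_0=2)
t=1: δ = [9.766e-04, 1.953e-03, 9.766e-04, 3.906e-03, 2.197e-03]  ψ = [2, 2, 2, 2, 4]  (obs o_1=5)
t=2: δ = [1.221e-04, 6.104e-05, 6.104e-05, 1.221e-04, 2.441e-04]  ψ = [3, 3, 3, 3, 3]  (obs o_2=0)
t=3: δ = [3.815e-06, 3.815e-06, 3.815e-06, 1.526e-05, 1.144e-05]  ψ = [3, 4, 0, 4, 4]  (obs o_3=5)
t=4: δ = [4.768e-07, 2.384e-07, 2.384e-07, 4.768e-07, 1.073e-06]  ψ = [3, 3, 3, 3, 4]  (obs o_4=0)
backtrack: best end state = 4; path = [2, 3, 4, 4, 4]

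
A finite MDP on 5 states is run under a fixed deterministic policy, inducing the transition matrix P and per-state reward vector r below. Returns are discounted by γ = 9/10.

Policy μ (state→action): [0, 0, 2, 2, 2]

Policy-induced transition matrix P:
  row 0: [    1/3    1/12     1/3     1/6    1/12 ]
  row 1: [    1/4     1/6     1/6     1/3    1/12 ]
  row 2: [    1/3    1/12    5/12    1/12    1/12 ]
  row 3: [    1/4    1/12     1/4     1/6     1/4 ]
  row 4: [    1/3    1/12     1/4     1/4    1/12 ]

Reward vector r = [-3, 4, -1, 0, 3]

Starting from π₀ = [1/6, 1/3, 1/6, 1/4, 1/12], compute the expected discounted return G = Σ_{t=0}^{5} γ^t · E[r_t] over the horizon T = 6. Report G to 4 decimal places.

G = -0.8579

t=0: π = [0.1667, 0.3333, 0.1667, 0.2500, 0.0833], E[r] = 0.9167, γ^t·E[r] = 0.916667, running G = 0.916667
t=1: π = [0.2847, 0.1111, 0.2639, 0.2153, 0.1250], E[r] = -0.2986, γ^t·E[r] = -0.268750, running G = 0.647917
t=2: π = [0.3061, 0.0926, 0.3084, 0.1736, 0.1192], E[r] = -0.4988, γ^t·E[r] = -0.404063, running G = 0.243854
t=3: π = [0.3111, 0.0910, 0.3192, 0.1663, 0.1123], E[r] = -0.5516, γ^t·E[r] = -0.402152, running G = -0.158298
t=4: π = [0.3119, 0.0909, 0.3215, 0.1646, 0.1111], E[r] = -0.5603, γ^t·E[r] = -0.367646, running G = -0.525944
t=5: π = [0.3120, 0.0909, 0.3220, 0.1643, 0.1108], E[r] = -0.5622, γ^t·E[r] = -0.331965, running G = -0.857909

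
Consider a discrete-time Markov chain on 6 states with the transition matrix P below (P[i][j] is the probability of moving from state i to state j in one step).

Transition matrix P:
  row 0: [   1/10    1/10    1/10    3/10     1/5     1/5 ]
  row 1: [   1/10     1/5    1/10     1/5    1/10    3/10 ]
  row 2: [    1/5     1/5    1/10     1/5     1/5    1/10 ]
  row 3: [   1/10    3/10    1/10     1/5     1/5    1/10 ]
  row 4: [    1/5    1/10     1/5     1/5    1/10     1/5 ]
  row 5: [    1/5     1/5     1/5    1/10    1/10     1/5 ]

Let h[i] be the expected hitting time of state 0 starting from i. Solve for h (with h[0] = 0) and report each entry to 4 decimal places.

First-step conditioning: h[0] = 0; for i ≠ 0, h[i] = 1 + Σ_k P[i][k]·h[k].
  h[1] = 1 + 1/5·h[1] + 1/10·h[2] + 1/5·h[3] + 1/10·h[4] + 3/10·h[5]
  h[2] = 1 + 1/5·h[1] + 1/10·h[2] + 1/5·h[3] + 1/5·h[4] + 1/10·h[5]
  h[3] = 1 + 3/10·h[1] + 1/10·h[2] + 1/5·h[3] + 1/5·h[4] + 1/10·h[5]
  h[4] = 1 + 1/10·h[1] + 1/5·h[2] + 1/5·h[3] + 1/10·h[4] + 1/5·h[5]
  h[5] = 1 + 1/5·h[1] + 1/5·h[2] + 1/10·h[3] + 1/10·h[4] + 1/5·h[5]
Solving the 5×5 linear system over states ≠ 0 gives exactly h = [0, 4950/727, 4505/727, 5000/727, 4460/727, 4455/727] (h[0] = 0 is the target).

h = [0.0000, 6.8088, 6.1967, 6.8776, 6.1348, 6.1279]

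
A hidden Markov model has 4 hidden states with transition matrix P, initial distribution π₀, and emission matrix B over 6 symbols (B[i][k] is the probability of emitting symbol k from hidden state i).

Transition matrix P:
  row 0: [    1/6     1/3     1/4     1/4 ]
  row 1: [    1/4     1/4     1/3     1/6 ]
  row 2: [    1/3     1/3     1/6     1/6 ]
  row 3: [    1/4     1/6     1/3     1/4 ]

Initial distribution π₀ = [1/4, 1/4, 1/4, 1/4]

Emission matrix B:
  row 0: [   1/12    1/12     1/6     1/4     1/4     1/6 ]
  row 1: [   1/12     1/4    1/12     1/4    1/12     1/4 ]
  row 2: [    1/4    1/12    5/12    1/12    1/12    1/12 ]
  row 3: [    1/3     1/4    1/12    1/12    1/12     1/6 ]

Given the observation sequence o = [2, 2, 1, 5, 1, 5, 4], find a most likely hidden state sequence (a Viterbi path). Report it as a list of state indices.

path = [2, 2, 1, 1, 1, 1, 0]

t=0: δ = [4.167e-02, 2.083e-02, 1.042e-01, 2.083e-02]  (obs o_0=2)
t=1: δ = [5.787e-03, 2.894e-03, 7.234e-03, 1.447e-03]  ψ = [2, 2, 2, 2]  (obs o_1=2)
t=2: δ = [2.009e-04, 6.028e-04, 1.206e-04, 3.617e-04]  ψ = [2, 2, 0, 0]  (obs o_2=1)
t=3: δ = [2.512e-05, 3.768e-05, 1.674e-05, 1.674e-05]  ψ = [1, 1, 1, 1]  (obs o_3=5)
t=4: δ = [7.849e-07, 2.355e-06, 1.047e-06, 1.570e-06]  ψ = [1, 1, 1, 0]  (obs o_4=1)
t=5: δ = [9.811e-08, 1.472e-07, 6.541e-08, 6.541e-08]  ψ = [1, 1, 1, 1]  (obs o_5=5)
t=6: δ = [9.198e-09, 3.066e-09, 4.088e-09, 2.044e-09]  ψ = [1, 1, 1, 0]  (obs o_6=4)
backtrack: best end state = 0; path = [2, 2, 1, 1, 1, 1, 0]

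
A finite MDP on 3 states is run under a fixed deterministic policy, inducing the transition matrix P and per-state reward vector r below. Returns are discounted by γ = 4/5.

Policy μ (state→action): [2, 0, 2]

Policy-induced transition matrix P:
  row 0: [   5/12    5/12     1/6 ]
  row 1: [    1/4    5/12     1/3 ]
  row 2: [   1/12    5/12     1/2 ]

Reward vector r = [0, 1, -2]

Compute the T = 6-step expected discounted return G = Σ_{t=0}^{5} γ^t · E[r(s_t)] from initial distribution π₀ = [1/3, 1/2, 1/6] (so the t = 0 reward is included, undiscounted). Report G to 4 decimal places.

t=0: π = [0.3333, 0.5000, 0.1667], E[r] = 0.1667, γ^t·E[r] = 0.166667, running G = 0.166667
t=1: π = [0.2778, 0.4167, 0.3056], E[r] = -0.1944, γ^t·E[r] = -0.155556, running G = 0.011111
t=2: π = [0.2454, 0.4167, 0.3380], E[r] = -0.2593, γ^t·E[r] = -0.165926, running G = -0.154815
t=3: π = [0.2346, 0.4167, 0.3488], E[r] = -0.2809, γ^t·E[r] = -0.143802, running G = -0.298617
t=4: π = [0.2310, 0.4167, 0.3524], E[r] = -0.2881, γ^t·E[r] = -0.117992, running G = -0.416609
t=5: π = [0.2298, 0.4167, 0.3536], E[r] = -0.2905, γ^t·E[r] = -0.095180, running G = -0.511789

G = -0.5118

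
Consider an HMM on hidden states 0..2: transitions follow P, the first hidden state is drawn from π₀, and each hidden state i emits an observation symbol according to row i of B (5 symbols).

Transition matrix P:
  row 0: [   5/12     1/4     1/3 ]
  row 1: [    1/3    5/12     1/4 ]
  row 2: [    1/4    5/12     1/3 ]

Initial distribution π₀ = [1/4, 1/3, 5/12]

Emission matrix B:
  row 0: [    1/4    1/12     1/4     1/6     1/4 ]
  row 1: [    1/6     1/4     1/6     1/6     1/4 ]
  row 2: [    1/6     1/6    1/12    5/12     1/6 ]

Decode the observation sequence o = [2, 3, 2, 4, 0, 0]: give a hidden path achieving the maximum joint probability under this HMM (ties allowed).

t=0: δ = [6.250e-02, 5.556e-02, 3.472e-02]  (obs o_0=2)
t=1: δ = [4.340e-03, 3.858e-03, 8.681e-03]  ψ = [0, 1, 0]  (obs o_1=3)
t=2: δ = [5.425e-04, 6.028e-04, 2.411e-04]  ψ = [2, 2, 2]  (obs o_2=2)
t=3: δ = [5.651e-05, 6.279e-05, 3.014e-05]  ψ = [0, 1, 0]  (obs o_3=4)
t=4: δ = [5.887e-06, 4.361e-06, 3.140e-06]  ψ = [0, 1, 0]  (obs o_4=0)
t=5: δ = [6.132e-07, 3.028e-07, 3.270e-07]  ψ = [0, 1, 0]  (obs o_5=0)
backtrack: best end state = 0; path = [0, 2, 0, 0, 0, 0]

path = [0, 2, 0, 0, 0, 0]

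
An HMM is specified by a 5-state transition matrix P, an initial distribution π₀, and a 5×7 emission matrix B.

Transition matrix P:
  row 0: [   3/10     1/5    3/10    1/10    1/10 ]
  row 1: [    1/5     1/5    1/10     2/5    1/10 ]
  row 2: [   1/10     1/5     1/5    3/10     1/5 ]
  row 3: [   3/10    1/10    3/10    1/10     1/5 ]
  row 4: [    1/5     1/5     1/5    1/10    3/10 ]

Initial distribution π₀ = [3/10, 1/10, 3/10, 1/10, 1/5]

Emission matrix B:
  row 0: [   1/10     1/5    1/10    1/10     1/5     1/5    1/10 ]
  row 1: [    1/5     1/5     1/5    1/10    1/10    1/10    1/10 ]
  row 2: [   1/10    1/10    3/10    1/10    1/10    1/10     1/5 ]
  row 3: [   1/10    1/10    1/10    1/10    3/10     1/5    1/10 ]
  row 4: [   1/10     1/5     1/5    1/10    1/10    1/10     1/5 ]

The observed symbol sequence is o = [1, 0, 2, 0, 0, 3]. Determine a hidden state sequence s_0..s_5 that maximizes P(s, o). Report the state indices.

t=0: δ = [6.000e-02, 2.000e-02, 3.000e-02, 1.000e-02, 4.000e-02]  (obs o_0=1)
t=1: δ = [1.800e-03, 2.400e-03, 1.800e-03, 9.000e-04, 1.200e-03]  ψ = [0, 0, 0, 2, 4]  (obs o_1=0)
t=2: δ = [5.400e-05, 9.600e-05, 1.620e-04, 9.600e-05, 7.200e-05]  ψ = [0, 1, 0, 1, 2]  (obs o_2=2)
t=3: δ = [2.880e-06, 6.480e-06, 3.240e-06, 4.860e-06, 3.240e-06]  ψ = [3, 2, 2, 2, 2]  (obs o_3=0)
t=4: δ = [1.458e-07, 2.592e-07, 1.458e-07, 2.592e-07, 9.720e-08]  ψ = [3, 1, 3, 1, 3]  (obs o_4=0)
t=5: δ = [7.776e-09, 5.184e-09, 7.776e-09, 1.037e-08, 5.184e-09]  ψ = [3, 1, 3, 1, 3]  (obs o_5=3)
backtrack: best end state = 3; path = [0, 0, 2, 1, 1, 3]

path = [0, 0, 2, 1, 1, 3]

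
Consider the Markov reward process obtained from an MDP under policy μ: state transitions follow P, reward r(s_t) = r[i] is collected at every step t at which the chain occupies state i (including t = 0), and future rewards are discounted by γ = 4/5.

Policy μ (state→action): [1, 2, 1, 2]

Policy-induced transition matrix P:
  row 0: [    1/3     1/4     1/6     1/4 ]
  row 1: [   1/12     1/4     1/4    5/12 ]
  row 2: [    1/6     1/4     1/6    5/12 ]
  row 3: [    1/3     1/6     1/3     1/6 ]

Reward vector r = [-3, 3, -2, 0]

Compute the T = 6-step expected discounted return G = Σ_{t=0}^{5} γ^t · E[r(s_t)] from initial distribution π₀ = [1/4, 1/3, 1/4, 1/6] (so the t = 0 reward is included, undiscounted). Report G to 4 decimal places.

t=0: π = [0.2500, 0.3333, 0.2500, 0.1667], E[r] = -0.2500, γ^t·E[r] = -0.250000, running G = -0.250000
t=1: π = [0.2083, 0.2361, 0.2222, 0.3333], E[r] = -0.3611, γ^t·E[r] = -0.288889, running G = -0.538889
t=2: π = [0.2373, 0.2222, 0.2419, 0.2986], E[r] = -0.5289, γ^t·E[r] = -0.338519, running G = -0.877407
t=3: π = [0.2375, 0.2251, 0.2350, 0.3025], E[r] = -0.5069, γ^t·E[r] = -0.259556, running G = -1.136963
t=4: π = [0.2379, 0.2248, 0.2358, 0.3015], E[r] = -0.5110, γ^t·E[r] = -0.209297, running G = -1.346260
t=5: π = [0.2378, 0.2249, 0.2356, 0.3016], E[r] = -0.5101, γ^t·E[r] = -0.167164, running G = -1.513424

G = -1.5134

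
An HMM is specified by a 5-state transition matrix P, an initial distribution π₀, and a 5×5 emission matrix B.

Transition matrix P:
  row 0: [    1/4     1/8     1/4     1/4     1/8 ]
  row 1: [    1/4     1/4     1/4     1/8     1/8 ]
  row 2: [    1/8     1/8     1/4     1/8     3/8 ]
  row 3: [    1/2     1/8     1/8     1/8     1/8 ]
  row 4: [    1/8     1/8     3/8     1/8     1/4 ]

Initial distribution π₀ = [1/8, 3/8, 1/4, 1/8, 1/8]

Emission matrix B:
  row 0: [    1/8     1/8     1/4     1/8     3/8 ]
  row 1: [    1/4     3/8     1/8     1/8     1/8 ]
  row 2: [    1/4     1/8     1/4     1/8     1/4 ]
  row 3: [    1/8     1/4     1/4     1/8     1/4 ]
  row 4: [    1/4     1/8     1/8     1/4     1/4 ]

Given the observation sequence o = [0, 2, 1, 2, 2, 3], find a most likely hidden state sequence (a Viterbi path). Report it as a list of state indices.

path = [1, 0, 3, 0, 2, 4]

t=0: δ = [1.562e-02, 9.375e-02, 6.250e-02, 1.562e-02, 3.125e-02]  (obs o_0=0)
t=1: δ = [5.859e-03, 2.930e-03, 5.859e-03, 2.930e-03, 2.930e-03]  ψ = [1, 1, 1, 1, 2]  (obs o_1=2)
t=2: δ = [1.831e-04, 2.747e-04, 1.831e-04, 3.662e-04, 2.747e-04]  ψ = [0, 0, 0, 0, 2]  (obs o_2=1)
t=3: δ = [4.578e-05, 8.583e-06, 2.575e-05, 1.144e-05, 8.583e-06]  ψ = [3, 1, 4, 0, 2]  (obs o_3=2)
t=4: δ = [2.861e-06, 7.153e-07, 2.861e-06, 2.861e-06, 1.207e-06]  ψ = [0, 0, 0, 0, 2]  (obs o_4=2)
t=5: δ = [1.788e-07, 4.470e-08, 8.941e-08, 8.941e-08, 2.682e-07]  ψ = [3, 0, 0, 0, 2]  (obs o_5=3)
backtrack: best end state = 4; path = [1, 0, 3, 0, 2, 4]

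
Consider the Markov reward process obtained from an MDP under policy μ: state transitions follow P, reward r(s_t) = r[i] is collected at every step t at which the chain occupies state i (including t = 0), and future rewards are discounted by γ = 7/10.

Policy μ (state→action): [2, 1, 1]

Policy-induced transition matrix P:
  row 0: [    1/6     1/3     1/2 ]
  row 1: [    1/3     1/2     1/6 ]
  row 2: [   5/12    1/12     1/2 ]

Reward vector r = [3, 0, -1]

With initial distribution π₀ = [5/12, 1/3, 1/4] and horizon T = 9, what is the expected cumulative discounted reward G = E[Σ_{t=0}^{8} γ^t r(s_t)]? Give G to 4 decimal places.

G = 2.1437

t=0: π = [0.4167, 0.3333, 0.2500], E[r] = 1.0000, γ^t·E[r] = 1.000000, running G = 1.000000
t=1: π = [0.2847, 0.3264, 0.3889], E[r] = 0.4653, γ^t·E[r] = 0.325694, running G = 1.325694
t=2: π = [0.3183, 0.2905, 0.3912], E[r] = 0.5637, γ^t·E[r] = 0.276192, running G = 1.601887
t=3: π = [0.3129, 0.2840, 0.4032], E[r] = 0.5355, γ^t·E[r] = 0.183674, running G = 1.785561
t=4: π = [0.3148, 0.2799, 0.4053], E[r] = 0.5390, γ^t·E[r] = 0.129413, running G = 1.914974
t=5: π = [0.3146, 0.2786, 0.4067], E[r] = 0.5372, γ^t·E[r] = 0.090293, running G = 2.005268
t=6: π = [0.3148, 0.2781, 0.4071], E[r] = 0.5372, γ^t·E[r] = 0.063205, running G = 2.068473
t=7: π = [0.3148, 0.2779, 0.4073], E[r] = 0.5371, γ^t·E[r] = 0.044231, running G = 2.112704
t=8: π = [0.3148, 0.2778, 0.4074], E[r] = 0.5371, γ^t·E[r] = 0.030961, running G = 2.143664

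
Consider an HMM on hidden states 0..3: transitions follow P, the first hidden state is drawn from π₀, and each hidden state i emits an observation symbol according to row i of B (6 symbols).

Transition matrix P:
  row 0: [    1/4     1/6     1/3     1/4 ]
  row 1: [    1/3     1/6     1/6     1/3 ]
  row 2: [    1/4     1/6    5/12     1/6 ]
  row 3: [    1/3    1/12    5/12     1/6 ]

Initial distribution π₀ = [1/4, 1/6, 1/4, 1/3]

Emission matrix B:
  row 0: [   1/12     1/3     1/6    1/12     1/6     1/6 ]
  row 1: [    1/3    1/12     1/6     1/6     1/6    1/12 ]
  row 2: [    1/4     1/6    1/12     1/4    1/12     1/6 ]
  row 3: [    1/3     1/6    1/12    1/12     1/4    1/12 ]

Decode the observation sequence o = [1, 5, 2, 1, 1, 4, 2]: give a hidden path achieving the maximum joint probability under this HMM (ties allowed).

t=0: δ = [8.333e-02, 1.389e-02, 4.167e-02, 5.556e-02]  (obs o_0=1)
t=1: δ = [3.472e-03, 1.157e-03, 4.630e-03, 1.736e-03]  ψ = [0, 0, 0, 0]  (obs o_1=5)
t=2: δ = [1.929e-04, 1.286e-04, 1.608e-04, 7.234e-05]  ψ = [2, 2, 2, 0]  (obs o_2=2)
t=3: δ = [1.608e-05, 2.679e-06, 1.116e-05, 8.038e-06]  ψ = [0, 0, 2, 0]  (obs o_3=1)
t=4: δ = [1.340e-06, 2.233e-07, 8.931e-07, 6.698e-07]  ψ = [0, 0, 0, 0]  (obs o_4=1)
t=5: δ = [5.582e-08, 3.721e-08, 3.721e-08, 8.372e-08]  ψ = [0, 0, 0, 0]  (obs o_5=4)
t=6: δ = [4.651e-09, 1.550e-09, 2.907e-09, 1.163e-09]  ψ = [3, 0, 3, 0]  (obs o_6=2)
backtrack: best end state = 0; path = [0, 2, 0, 0, 0, 3, 0]

path = [0, 2, 0, 0, 0, 3, 0]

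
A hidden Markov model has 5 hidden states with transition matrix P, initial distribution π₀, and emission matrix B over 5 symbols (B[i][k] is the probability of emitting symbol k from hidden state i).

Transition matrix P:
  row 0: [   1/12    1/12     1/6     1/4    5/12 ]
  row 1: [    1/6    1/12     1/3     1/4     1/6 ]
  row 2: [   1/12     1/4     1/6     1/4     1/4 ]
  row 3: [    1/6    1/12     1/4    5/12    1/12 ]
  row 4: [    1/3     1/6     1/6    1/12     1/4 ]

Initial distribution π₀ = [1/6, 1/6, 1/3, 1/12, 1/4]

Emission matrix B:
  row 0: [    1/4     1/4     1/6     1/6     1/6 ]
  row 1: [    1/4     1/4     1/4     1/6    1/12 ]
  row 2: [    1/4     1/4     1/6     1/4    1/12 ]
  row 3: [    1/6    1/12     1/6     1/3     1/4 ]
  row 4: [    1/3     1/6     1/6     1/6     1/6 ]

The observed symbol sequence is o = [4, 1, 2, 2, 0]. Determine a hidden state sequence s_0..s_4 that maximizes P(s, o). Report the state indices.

path = [4, 0, 4, 0, 4]

t=0: δ = [2.778e-02, 1.389e-02, 2.778e-02, 2.083e-02, 4.167e-02]  (obs o_0=4)
t=1: δ = [3.472e-03, 1.736e-03, 1.736e-03, 7.234e-04, 1.929e-03]  ψ = [4, 2, 4, 3, 0]  (obs o_1=1)
t=2: δ = [1.072e-04, 1.085e-04, 9.645e-05, 1.447e-04, 2.411e-04]  ψ = [4, 2, 0, 0, 0]  (obs o_2=2)
t=3: δ = [1.340e-05, 1.005e-05, 6.698e-06, 1.005e-05, 1.005e-05]  ψ = [4, 4, 4, 3, 4]  (obs o_3=2)
t=4: δ = [8.372e-07, 4.186e-07, 8.372e-07, 6.977e-07, 1.861e-06]  ψ = [4, 2, 1, 3, 0]  (obs o_4=0)
backtrack: best end state = 4; path = [4, 0, 4, 0, 4]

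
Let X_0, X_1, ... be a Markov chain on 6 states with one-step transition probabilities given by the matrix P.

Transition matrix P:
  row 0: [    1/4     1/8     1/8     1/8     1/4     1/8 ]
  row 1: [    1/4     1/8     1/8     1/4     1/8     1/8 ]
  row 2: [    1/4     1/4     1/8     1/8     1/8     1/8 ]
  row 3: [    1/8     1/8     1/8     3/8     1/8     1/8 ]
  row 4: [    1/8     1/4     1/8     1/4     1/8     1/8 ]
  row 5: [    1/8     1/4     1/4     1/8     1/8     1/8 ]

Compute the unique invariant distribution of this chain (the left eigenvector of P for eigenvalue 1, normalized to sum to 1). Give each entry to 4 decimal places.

Balance equations π_j = Σ_i π_i·P[i][j]:
  π_0 = 1/4·π_0 + 1/4·π_1 + 1/4·π_2 + 1/8·π_3 + 1/8·π_4 + 1/8·π_5
  π_1 = 1/8·π_0 + 1/8·π_1 + 1/4·π_2 + 1/8·π_3 + 1/4·π_4 + 1/4·π_5
  π_2 = 1/8·π_0 + 1/8·π_1 + 1/8·π_2 + 1/8·π_3 + 1/8·π_4 + 1/4·π_5
  π_3 = 1/8·π_0 + 1/4·π_1 + 1/8·π_2 + 3/8·π_3 + 1/4·π_4 + 1/8·π_5
  π_4 = 1/4·π_0 + 1/8·π_1 + 1/8·π_2 + 1/8·π_3 + 1/8·π_4 + 1/8·π_5
  normalize: π_0 + π_1 + π_2 + π_3 + π_4 + π_5 = 1
Solving the linear system gives exactly π = [673/3576, 5057/28608, 9/64, 6319/28608, 4249/28608, 1/8].

π = [0.1882, 0.1768, 0.1406, 0.2209, 0.1485, 0.1250]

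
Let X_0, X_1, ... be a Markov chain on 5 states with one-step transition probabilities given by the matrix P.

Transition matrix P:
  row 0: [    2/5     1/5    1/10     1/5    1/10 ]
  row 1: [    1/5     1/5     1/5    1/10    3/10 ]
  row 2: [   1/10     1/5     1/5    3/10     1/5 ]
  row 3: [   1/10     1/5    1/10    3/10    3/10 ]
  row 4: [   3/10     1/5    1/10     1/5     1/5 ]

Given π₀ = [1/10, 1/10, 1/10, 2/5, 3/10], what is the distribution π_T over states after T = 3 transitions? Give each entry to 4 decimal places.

π = [0.2332, 0.2000, 0.1332, 0.2148, 0.2188]

t=0: π = [0.1000, 0.1000, 0.1000, 0.4000, 0.3000]
t=1: π = [0.2000, 0.2000, 0.1200, 0.2400, 0.2400]
t=2: π = [0.2280, 0.2000, 0.1320, 0.2160, 0.2240]
t=3: π = [0.2332, 0.2000, 0.1332, 0.2148, 0.2188]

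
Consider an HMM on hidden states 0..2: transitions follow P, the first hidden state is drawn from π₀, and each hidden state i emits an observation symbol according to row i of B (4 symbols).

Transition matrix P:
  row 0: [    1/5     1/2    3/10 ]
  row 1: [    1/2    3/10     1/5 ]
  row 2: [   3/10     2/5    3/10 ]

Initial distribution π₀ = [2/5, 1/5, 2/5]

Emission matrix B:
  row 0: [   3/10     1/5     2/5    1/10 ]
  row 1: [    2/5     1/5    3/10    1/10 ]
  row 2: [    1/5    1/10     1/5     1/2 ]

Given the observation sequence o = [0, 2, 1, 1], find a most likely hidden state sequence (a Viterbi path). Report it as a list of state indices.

t=0: δ = [1.200e-01, 8.000e-02, 8.000e-02]  (obs o_0=0)
t=1: δ = [1.600e-02, 1.800e-02, 7.200e-03]  ψ = [1, 0, 0]  (obs o_1=2)
t=2: δ = [1.800e-03, 1.600e-03, 4.800e-04]  ψ = [1, 0, 0]  (obs o_2=1)
t=3: δ = [1.600e-04, 1.800e-04, 5.400e-05]  ψ = [1, 0, 0]  (obs o_3=1)
backtrack: best end state = 1; path = [0, 1, 0, 1]

path = [0, 1, 0, 1]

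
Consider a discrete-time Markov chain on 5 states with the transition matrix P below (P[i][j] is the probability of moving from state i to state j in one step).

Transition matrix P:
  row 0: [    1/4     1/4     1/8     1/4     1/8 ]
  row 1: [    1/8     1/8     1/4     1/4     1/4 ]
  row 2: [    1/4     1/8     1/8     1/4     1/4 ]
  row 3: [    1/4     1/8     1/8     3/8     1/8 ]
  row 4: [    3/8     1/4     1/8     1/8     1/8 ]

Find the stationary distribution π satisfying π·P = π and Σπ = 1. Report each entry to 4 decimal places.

π = [0.2486, 0.1768, 0.1471, 0.2621, 0.1655]

Balance equations π_j = Σ_i π_i·P[i][j]:
  π_0 = 1/4·π_0 + 1/8·π_1 + 1/4·π_2 + 1/4·π_3 + 3/8·π_4
  π_1 = 1/4·π_0 + 1/8·π_1 + 1/8·π_2 + 1/8·π_3 + 1/4·π_4
  π_2 = 1/8·π_0 + 1/4·π_1 + 1/8·π_2 + 1/8·π_3 + 1/8·π_4
  π_3 = 1/4·π_0 + 1/4·π_1 + 1/4·π_2 + 3/8·π_3 + 1/8·π_4
  normalize: π_0 + π_1 + π_2 + π_3 + π_4 = 1
Solving the linear system gives exactly π = [1014/4079, 721/4079, 600/4079, 1069/4079, 675/4079].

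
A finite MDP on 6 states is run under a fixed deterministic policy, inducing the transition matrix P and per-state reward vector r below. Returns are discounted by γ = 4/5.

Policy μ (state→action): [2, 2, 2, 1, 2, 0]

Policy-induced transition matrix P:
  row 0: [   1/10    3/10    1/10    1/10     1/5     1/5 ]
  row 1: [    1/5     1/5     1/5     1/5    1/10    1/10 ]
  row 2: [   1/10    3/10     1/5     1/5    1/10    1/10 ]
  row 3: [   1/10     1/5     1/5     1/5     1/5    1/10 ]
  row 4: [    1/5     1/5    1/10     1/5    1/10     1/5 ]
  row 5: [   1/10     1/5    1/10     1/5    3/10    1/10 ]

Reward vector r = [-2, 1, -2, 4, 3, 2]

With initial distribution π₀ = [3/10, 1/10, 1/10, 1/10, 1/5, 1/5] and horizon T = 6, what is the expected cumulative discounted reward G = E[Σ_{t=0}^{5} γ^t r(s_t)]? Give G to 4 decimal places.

t=0: π = [0.3000, 0.1000, 0.1000, 0.1000, 0.2000, 0.2000], E[r] = 0.7000, γ^t·E[r] = 0.700000, running G = 0.700000
t=1: π = [0.1300, 0.2400, 0.1300, 0.1700, 0.1800, 0.1500], E[r] = 1.2400, γ^t·E[r] = 0.992000, running G = 1.692000
t=2: π = [0.1420, 0.2260, 0.1540, 0.1870, 0.1600, 0.1310], E[r] = 1.1240, γ^t·E[r] = 0.719360, running G = 2.411360
t=3: π = [0.1386, 0.2296, 0.1567, 0.1858, 0.1591, 0.1302], E[r] = 1.1199, γ^t·E[r] = 0.573389, running G = 2.984749
t=4: π = [0.1389, 0.2295, 0.1572, 0.1861, 0.1585, 0.1298], E[r] = 1.1169, γ^t·E[r] = 0.457486, running G = 3.442235
t=5: π = [0.1388, 0.2296, 0.1573, 0.1861, 0.1585, 0.1297], E[r] = 1.1167, γ^t·E[r] = 0.365926, running G = 3.808161

G = 3.8082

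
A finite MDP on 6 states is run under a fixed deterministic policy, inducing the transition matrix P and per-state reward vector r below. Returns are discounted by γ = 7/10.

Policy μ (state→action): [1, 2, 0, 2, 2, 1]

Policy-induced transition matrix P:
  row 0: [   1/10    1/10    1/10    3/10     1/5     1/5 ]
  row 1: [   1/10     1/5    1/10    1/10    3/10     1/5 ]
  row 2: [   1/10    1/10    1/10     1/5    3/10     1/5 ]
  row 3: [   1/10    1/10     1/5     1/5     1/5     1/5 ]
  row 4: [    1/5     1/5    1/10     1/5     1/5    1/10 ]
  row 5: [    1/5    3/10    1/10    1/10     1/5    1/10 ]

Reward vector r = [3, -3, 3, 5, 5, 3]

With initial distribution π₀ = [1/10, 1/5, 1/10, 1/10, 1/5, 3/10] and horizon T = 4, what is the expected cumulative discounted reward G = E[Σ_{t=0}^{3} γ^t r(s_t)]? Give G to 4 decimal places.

G = 6.5242

t=0: π = [0.1000, 0.2000, 0.1000, 0.1000, 0.2000, 0.3000], E[r] = 2.4000, γ^t·E[r] = 2.400000, running G = 2.400000
t=1: π = [0.1500, 0.2000, 0.1100, 0.1600, 0.2300, 0.1500], E[r] = 2.5800, γ^t·E[r] = 1.806000, running G = 4.206000
t=2: π = [0.1380, 0.1730, 0.1160, 0.1800, 0.2310, 0.1620], E[r] = 2.7840, γ^t·E[r] = 1.364160, running G = 5.570160
t=3: π = [0.1393, 0.1728, 0.1180, 0.1803, 0.2289, 0.1607], E[r] = 2.7816, γ^t·E[r] = 0.954089, running G = 6.524249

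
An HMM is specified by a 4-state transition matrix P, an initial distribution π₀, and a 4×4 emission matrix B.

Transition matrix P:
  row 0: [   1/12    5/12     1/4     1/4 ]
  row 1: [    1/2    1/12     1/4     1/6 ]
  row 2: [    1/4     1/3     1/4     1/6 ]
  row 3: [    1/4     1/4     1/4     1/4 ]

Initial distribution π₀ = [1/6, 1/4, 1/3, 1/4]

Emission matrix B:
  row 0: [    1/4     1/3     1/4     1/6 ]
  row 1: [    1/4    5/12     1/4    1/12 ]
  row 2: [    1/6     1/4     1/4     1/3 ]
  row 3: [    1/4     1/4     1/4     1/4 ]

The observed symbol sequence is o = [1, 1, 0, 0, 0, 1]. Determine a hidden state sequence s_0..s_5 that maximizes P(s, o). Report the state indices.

path = [1, 0, 1, 0, 1, 0]

t=0: δ = [5.556e-02, 1.042e-01, 8.333e-02, 6.250e-02]  (obs o_0=1)
t=1: δ = [1.736e-02, 1.157e-02, 6.510e-03, 4.340e-03]  ψ = [1, 2, 1, 1]  (obs o_1=1)
t=2: δ = [1.447e-03, 1.808e-03, 7.234e-04, 1.085e-03]  ψ = [1, 0, 0, 0]  (obs o_2=0)
t=3: δ = [2.261e-04, 1.507e-04, 7.535e-05, 9.042e-05]  ψ = [1, 0, 1, 0]  (obs o_3=0)
t=4: δ = [1.884e-05, 2.355e-05, 9.419e-06, 1.413e-05]  ψ = [1, 0, 0, 0]  (obs o_4=0)
t=5: δ = [3.925e-06, 3.270e-06, 1.472e-06, 1.177e-06]  ψ = [1, 0, 1, 0]  (obs o_5=1)
backtrack: best end state = 0; path = [1, 0, 1, 0, 1, 0]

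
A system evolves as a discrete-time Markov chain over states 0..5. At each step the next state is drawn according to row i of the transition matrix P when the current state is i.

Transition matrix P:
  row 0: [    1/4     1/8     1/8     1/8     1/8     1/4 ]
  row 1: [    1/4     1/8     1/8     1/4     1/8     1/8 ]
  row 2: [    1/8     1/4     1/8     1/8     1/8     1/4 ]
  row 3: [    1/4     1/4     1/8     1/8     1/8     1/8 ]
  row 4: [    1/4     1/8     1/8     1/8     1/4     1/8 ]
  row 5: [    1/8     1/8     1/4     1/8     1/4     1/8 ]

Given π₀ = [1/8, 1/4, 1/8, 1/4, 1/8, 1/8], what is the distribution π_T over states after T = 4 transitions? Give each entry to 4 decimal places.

t=0: π = [0.1250, 0.2500, 0.1250, 0.2500, 0.1250, 0.1250]
t=1: π = [0.2188, 0.1719, 0.1406, 0.1563, 0.1563, 0.1563]
t=2: π = [0.2129, 0.1621, 0.1445, 0.1465, 0.1641, 0.1699]
t=3: π = [0.2107, 0.1614, 0.1462, 0.1453, 0.1667, 0.1697]
t=4: π = [0.2105, 0.1614, 0.1462, 0.1452, 0.1671, 0.1696]

π = [0.2105, 0.1614, 0.1462, 0.1452, 0.1671, 0.1696]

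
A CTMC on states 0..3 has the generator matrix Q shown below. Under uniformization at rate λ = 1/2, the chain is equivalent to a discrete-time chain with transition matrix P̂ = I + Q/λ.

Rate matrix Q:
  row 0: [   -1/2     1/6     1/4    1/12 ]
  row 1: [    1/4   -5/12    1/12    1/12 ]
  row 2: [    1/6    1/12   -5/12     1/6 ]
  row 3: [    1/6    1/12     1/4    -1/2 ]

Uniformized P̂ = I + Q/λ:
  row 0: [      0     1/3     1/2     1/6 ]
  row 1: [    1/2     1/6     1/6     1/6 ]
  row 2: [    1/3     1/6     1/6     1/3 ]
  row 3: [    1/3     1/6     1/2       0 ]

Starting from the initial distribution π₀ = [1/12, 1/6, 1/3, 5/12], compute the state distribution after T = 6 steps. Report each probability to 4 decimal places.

π = [0.2760, 0.2130, 0.3226, 0.1885]

t=0: π = [0.0833, 0.1667, 0.3333, 0.4167]
t=1: π = [0.3333, 0.1806, 0.3333, 0.1528]
t=2: π = [0.2523, 0.2222, 0.3287, 0.1968]
t=3: π = [0.2863, 0.2087, 0.3164, 0.1887]
t=4: π = [0.2727, 0.2144, 0.3250, 0.1880]
t=5: π = [0.2782, 0.2121, 0.3202, 0.1895]
t=6: π = [0.2760, 0.2130, 0.3226, 0.1885]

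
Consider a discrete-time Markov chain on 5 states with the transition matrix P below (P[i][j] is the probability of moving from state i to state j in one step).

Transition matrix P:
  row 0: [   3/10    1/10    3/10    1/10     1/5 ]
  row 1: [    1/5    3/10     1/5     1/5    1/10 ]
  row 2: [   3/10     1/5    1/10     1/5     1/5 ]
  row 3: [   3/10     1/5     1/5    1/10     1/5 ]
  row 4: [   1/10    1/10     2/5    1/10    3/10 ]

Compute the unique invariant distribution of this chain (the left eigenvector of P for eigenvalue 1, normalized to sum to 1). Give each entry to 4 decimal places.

π = [0.2421, 0.1728, 0.2407, 0.1414, 0.2030]

Balance equations π_j = Σ_i π_i·P[i][j]:
  π_0 = 3/10·π_0 + 1/5·π_1 + 3/10·π_2 + 3/10·π_3 + 1/10·π_4
  π_1 = 1/10·π_0 + 3/10·π_1 + 1/5·π_2 + 1/5·π_3 + 1/10·π_4
  π_2 = 3/10·π_0 + 1/5·π_1 + 1/10·π_2 + 1/5·π_3 + 2/5·π_4
  π_3 = 1/10·π_0 + 1/5·π_1 + 1/5·π_2 + 1/10·π_3 + 1/10·π_4
  normalize: π_0 + π_1 + π_2 + π_3 + π_4 = 1
Solving the linear system gives exactly π = [192/793, 137/793, 2100/8723, 1233/8723, 161/793].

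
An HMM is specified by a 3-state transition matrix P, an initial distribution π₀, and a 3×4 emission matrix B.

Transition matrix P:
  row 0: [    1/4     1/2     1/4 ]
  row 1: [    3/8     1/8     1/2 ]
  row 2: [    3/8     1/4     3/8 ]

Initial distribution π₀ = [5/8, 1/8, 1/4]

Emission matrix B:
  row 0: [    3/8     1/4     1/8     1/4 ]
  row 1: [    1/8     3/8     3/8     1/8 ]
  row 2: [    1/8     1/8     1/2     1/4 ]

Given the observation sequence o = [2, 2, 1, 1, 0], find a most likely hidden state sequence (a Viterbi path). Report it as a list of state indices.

path = [2, 2, 0, 1, 0]

t=0: δ = [7.812e-02, 4.688e-02, 1.250e-01]  (obs o_0=2)
t=1: δ = [5.859e-03, 1.465e-02, 2.344e-02]  ψ = [2, 0, 2]  (obs o_1=2)
t=2: δ = [2.197e-03, 2.197e-03, 1.099e-03]  ψ = [2, 2, 2]  (obs o_2=1)
t=3: δ = [2.060e-04, 4.120e-04, 1.373e-04]  ψ = [1, 0, 1]  (obs o_3=1)
t=4: δ = [5.794e-05, 1.287e-05, 2.575e-05]  ψ = [1, 0, 1]  (obs o_4=0)
backtrack: best end state = 0; path = [2, 2, 0, 1, 0]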